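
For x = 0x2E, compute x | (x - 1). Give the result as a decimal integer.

x = 101110 = 46
x - 1 = 101101
OR    = 101111 = 47
(x | (x - 1) sets all bits below the lowest set bit.)

47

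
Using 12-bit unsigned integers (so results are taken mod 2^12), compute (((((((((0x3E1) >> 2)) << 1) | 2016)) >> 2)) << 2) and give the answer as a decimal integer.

0x3E1 = 001111100001
→ >> 2 → 000011111000 = 248
→ << 1 (mod 2^12) → 000111110000 = 496
2016 = 011111100000
→ | → 011111110000 = 2032
→ >> 2 → 000111111100 = 508
→ << 2 (mod 2^12) → 011111110000 = 2032

2032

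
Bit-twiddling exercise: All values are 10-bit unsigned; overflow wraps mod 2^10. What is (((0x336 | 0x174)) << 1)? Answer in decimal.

748

0x336 = 1100110110
0x174 = 0101110100
→ | → 1101110110 = 886
→ << 1 (mod 2^10) → 1011101100 = 748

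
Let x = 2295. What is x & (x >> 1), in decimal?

x = 100011110111 = 2295
x>>1 = 010001111011
AND  = 000001110011 = 115
(x & (x >> 1) has a 1 wherever x has two consecutive 1 bits.)

115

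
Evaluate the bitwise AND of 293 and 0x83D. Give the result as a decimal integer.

293 = 000100100101
0x83D = 100000111101
AND → 000000100101 = 37

37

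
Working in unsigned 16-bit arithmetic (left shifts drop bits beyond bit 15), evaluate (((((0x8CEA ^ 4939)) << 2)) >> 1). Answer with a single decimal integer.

16194

0x8CEA = 1000110011101010
4939 = 0001001101001011
→ ^ → 1001111110100001 = 40865
→ << 2 (mod 2^16) → 0111111010000100 = 32388
→ >> 1 → 0011111101000010 = 16194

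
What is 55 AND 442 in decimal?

50

55 = 000110111
442 = 110111010
AND → 000110010 = 50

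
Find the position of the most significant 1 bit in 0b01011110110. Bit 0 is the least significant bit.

9

0b01011110110 = 1011110110
The topmost 1 is at position 9 (since 2^9 = 512 ≤ 758 < 1024).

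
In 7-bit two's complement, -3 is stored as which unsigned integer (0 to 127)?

125

3 in 7 bits: 0000011
Invert: 1111100
Add 1:  1111101 = 125
(Check: 2^7 - 3 = 128 - 3 = 125.)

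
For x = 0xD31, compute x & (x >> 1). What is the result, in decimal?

1040

x = 110100110001 = 3377
x>>1 = 011010011000
AND  = 010000010000 = 1040
(x & (x >> 1) has a 1 wherever x has two consecutive 1 bits.)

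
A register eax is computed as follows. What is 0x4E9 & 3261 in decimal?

1193

0x4E9 = 010011101001
3261 = 110010111101
AND → 010010101001 = 1193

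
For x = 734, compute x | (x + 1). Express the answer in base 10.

735

x = 1011011110 = 734
x + 1 = 1011011111
OR    = 1011011111 = 735
(x | (x + 1) sets the lowest cleared bit.)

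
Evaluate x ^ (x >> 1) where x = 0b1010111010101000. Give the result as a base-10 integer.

x = 1010111010101000 = 44712
x>>1 = 0101011101010100
XOR  = 1111100111111100 = 63996
(x ^ (x >> 1) gives the standard binary-reflected Gray code of x.)

63996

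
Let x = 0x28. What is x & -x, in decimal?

8

x = 101000 = 40
-x (two's complement) = …011000
AND   = 001000 = 8
(x & -x isolates the lowest set bit of x.)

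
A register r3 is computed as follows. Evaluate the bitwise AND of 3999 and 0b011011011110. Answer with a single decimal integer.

1694

3999 = 111110011111
b = 011011011110
AND → 011010011110 = 1694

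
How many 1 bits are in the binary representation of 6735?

6735 = 1101001001111
Count the 1s: 1 + 1 + 1 + 1 + 1 + 1 + 1 + 1 = 8

8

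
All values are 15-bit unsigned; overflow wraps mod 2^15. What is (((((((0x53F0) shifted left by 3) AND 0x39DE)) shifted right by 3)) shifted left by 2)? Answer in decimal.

0x53F0 = 101001111110000
→ shifted left by 3 (mod 2^15) → 001111110000000 = 8064
0x39DE = 011100111011110
→ AND → 001100110000000 = 6528
→ shifted right by 3 → 000001100110000 = 816
→ shifted left by 2 (mod 2^15) → 000110011000000 = 3264

3264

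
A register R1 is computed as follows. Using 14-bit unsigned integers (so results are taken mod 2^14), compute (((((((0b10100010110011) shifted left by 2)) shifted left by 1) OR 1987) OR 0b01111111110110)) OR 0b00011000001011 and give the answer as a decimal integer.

0b10100010110011 = 10100010110011
→ shifted left by 2 (mod 2^14) → 10001011001100 = 8908
→ shifted left by 1 (mod 2^14) → 00010110011000 = 1432
1987 = 00011111000011
→ OR → 00011111011011 = 2011
0b01111111110110 = 01111111110110
→ OR → 01111111111111 = 8191
0b00011000001011 = 00011000001011
→ OR → 01111111111111 = 8191

8191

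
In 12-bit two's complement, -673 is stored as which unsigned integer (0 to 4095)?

3423

673 in 12 bits: 001010100001
Invert: 110101011110
Add 1:  110101011111 = 3423
(Check: 2^12 - 673 = 4096 - 673 = 3423.)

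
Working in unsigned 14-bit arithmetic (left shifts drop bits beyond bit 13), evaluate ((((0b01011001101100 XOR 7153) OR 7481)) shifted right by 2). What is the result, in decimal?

1903

0b01011001101100 = 01011001101100
7153 = 01101111110001
→ XOR → 00110110011101 = 3485
7481 = 01110100111001
→ OR → 01110110111101 = 7613
→ shifted right by 2 → 00011101101111 = 1903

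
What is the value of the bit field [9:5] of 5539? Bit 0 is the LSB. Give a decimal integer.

v = 1010110100011
Shift right by 5: 10101101
Mask low 5 bits: 01101 = 13

13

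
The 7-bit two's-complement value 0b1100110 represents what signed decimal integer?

pattern = 1100110 (MSB is 1 ⇒ negative)
Invert: 0011001, add 1 → 0011010 = 26, so the value is -26.
(Equivalently: 102 - 2^7 = 102 - 128 = -26.)

-26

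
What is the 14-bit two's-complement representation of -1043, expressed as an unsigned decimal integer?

1043 in 14 bits: 00010000010011
Invert: 11101111101100
Add 1:  11101111101101 = 15341
(Check: 2^14 - 1043 = 16384 - 1043 = 15341.)

15341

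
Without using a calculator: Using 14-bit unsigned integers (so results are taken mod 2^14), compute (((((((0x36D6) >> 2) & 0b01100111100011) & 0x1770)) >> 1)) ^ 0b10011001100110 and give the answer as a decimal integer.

0x36D6 = 11011011010110
→ >> 2 → 00110110110101 = 3509
0b01100111100011 = 01100111100011
→ & → 00100110100001 = 2465
0x1770 = 01011101110000
→ & → 00000100100000 = 288
→ >> 1 → 00000010010000 = 144
0b10011001100110 = 10011001100110
→ ^ → 10011011110110 = 9974

9974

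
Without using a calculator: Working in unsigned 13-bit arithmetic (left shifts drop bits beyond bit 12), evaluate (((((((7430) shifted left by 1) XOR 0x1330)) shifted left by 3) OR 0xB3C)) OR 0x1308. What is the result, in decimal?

7430 = 1110100000110
→ shifted left by 1 (mod 2^13) → 1101000001100 = 6668
0x1330 = 1001100110000
→ XOR → 0100100111100 = 2364
→ shifted left by 3 (mod 2^13) → 0100111100000 = 2528
0xB3C = 0101100111100
→ OR → 0101111111100 = 3068
0x1308 = 1001100001000
→ OR → 1101111111100 = 7164

7164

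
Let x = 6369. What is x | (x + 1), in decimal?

x = 1100011100001 = 6369
x + 1 = 1100011100010
OR    = 1100011100011 = 6371
(x | (x + 1) sets the lowest cleared bit.)

6371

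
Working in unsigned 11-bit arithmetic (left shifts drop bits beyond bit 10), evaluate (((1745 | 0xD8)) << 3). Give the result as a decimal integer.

1736

1745 = 11011010001
0xD8 = 00011011000
→ | → 11011011001 = 1753
→ << 3 (mod 2^11) → 11011001000 = 1736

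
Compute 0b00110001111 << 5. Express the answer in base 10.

x = 00000110001111
shift left by 5 → 11000111100000 = 12768
(equivalently, 399 × 2^5 = 399 × 32)

12768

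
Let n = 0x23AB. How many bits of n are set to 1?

8

0x23AB = 10001110101011
Count the 1s: 1 + 1 + 1 + 1 + 1 + 1 + 1 + 1 = 8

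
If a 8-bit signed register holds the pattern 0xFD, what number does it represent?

-3

pattern = 11111101 (MSB is 1 ⇒ negative)
Invert: 00000010, add 1 → 00000011 = 3, so the value is -3.
(Equivalently: 253 - 2^8 = 253 - 256 = -3.)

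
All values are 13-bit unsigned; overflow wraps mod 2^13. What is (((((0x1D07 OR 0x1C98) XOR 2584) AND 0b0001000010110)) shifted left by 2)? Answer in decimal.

0x1D07 = 1110100000111
0x1C98 = 1110010011000
→ OR → 1110110011111 = 7583
2584 = 0101000011000
→ XOR → 1011110000111 = 6023
0b0001000010110 = 0001000010110
→ AND → 0001000000110 = 518
→ shifted left by 2 (mod 2^13) → 0100000011000 = 2072

2072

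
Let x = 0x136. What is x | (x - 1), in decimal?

311

x = 100110110 = 310
x - 1 = 100110101
OR    = 100110111 = 311
(x | (x - 1) sets all bits below the lowest set bit.)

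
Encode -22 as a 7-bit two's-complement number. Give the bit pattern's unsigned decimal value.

106

22 in 7 bits: 0010110
Invert: 1101001
Add 1:  1101010 = 106
(Check: 2^7 - 22 = 128 - 22 = 106.)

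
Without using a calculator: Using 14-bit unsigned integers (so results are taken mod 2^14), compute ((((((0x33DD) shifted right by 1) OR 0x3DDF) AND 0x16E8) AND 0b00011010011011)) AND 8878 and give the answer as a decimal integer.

0x33DD = 11001111011101
→ shifted right by 1 → 01100111101110 = 6638
0x3DDF = 11110111011111
→ OR → 11110111111111 = 15871
0x16E8 = 01011011101000
→ AND → 01010011101000 = 5352
0b00011010011011 = 00011010011011
→ AND → 00010010001000 = 1160
8878 = 10001010101110
→ AND → 00000010001000 = 136

136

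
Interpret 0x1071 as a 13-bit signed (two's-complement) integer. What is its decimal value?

pattern = 1000001110001 (MSB is 1 ⇒ negative)
Invert: 0111110001110, add 1 → 0111110001111 = 3983, so the value is -3983.
(Equivalently: 4209 - 2^13 = 4209 - 8192 = -3983.)

-3983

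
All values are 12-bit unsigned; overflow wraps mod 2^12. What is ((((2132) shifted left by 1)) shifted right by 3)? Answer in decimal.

2132 = 100001010100
→ shifted left by 1 (mod 2^12) → 000010101000 = 168
→ shifted right by 3 → 000000010101 = 21

21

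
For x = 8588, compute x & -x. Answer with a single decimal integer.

x = 10000110001100 = 8588
-x (two's complement) = …01111001110100
AND   = 00000000000100 = 4
(x & -x isolates the lowest set bit of x.)

4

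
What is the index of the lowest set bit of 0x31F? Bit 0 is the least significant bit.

0x31F = 1100011111
Trailing zeros: 0, so the lowest set bit is bit 0 (value 1).

0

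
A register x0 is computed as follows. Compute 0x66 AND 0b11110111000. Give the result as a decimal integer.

32

0x66 = 00001100110
b = 11110111000
AND → 00000100000 = 32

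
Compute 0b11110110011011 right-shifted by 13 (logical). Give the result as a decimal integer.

1

x = 11110110011011
shift right by 13 → 00000000000001 = 1
(equivalently, floor(15771 / 8192))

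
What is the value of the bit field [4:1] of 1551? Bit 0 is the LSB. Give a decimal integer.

7

v = 0011000001111
Shift right by 1: 001100000111
Mask low 4 bits: 0111 = 7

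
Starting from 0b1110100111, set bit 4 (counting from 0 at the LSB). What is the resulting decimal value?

951

x = 1110100111
bit 4 is currently 0; set it via x | (1 << 4) = x | 16
→ 1110110111 = 951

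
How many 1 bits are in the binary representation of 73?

3

73 = 1001001
Count the 1s: 1 + 1 + 1 = 3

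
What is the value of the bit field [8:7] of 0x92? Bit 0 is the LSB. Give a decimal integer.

1

v = 000010010010
Shift right by 7: 00001
Mask low 2 bits: 01 = 1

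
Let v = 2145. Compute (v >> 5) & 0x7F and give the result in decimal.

67

v = 0100001100001
Shift right by 5: 01000011
Mask low 7 bits: 1000011 = 67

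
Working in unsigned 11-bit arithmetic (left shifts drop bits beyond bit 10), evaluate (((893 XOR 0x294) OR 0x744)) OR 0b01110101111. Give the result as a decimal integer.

893 = 01101111101
0x294 = 01010010100
→ XOR → 00111101001 = 489
0x744 = 11101000100
→ OR → 11111101101 = 2029
0b01110101111 = 01110101111
→ OR → 11111101111 = 2031

2031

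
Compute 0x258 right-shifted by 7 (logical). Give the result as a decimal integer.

4

0x258 = 1001011000
shift right by 7 → 0000000100 = 4
(equivalently, floor(600 / 128))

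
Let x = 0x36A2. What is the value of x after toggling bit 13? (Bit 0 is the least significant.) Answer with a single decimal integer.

x = 011011010100010
bit 13 is currently 1; toggle it via x ^ (1 << 13) = x ^ 8192
→ 001011010100010 = 5794

5794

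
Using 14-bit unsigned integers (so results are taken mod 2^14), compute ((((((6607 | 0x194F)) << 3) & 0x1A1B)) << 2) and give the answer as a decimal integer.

6607 = 01100111001111
0x194F = 01100101001111
→ | → 01100111001111 = 6607
→ << 3 (mod 2^14) → 00111001111000 = 3704
0x1A1B = 01101000011011
→ & → 00101000011000 = 2584
→ << 2 (mod 2^14) → 10100001100000 = 10336

10336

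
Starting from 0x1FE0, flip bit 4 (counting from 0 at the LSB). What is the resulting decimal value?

x = 1111111100000
bit 4 is currently 0; toggle it via x ^ (1 << 4) = x ^ 16
→ 1111111110000 = 8176

8176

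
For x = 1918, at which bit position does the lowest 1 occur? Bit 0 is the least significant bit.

1

1918 = 11101111110
Trailing zeros: 1, so the lowest set bit is bit 1 (value 2).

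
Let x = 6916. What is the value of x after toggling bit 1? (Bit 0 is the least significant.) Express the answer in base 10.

x = 1101100000100
bit 1 is currently 0; toggle it via x ^ (1 << 1) = x ^ 2
→ 1101100000110 = 6918

6918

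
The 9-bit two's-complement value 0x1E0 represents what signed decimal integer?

pattern = 111100000 (MSB is 1 ⇒ negative)
Invert: 000011111, add 1 → 000100000 = 32, so the value is -32.
(Equivalently: 480 - 2^9 = 480 - 512 = -32.)

-32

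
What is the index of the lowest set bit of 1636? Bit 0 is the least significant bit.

2

1636 = 11001100100
Trailing zeros: 2, so the lowest set bit is bit 2 (value 4).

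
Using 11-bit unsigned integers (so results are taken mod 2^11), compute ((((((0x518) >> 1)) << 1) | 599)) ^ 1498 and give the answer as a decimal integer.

0x518 = 10100011000
→ >> 1 → 01010001100 = 652
→ << 1 (mod 2^11) → 10100011000 = 1304
599 = 01001010111
→ | → 11101011111 = 1887
1498 = 10111011010
→ ^ → 01010000101 = 645

645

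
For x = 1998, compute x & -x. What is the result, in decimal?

x = 11111001110 = 1998
-x (two's complement) = …00000110010
AND   = 00000000010 = 2
(x & -x isolates the lowest set bit of x.)

2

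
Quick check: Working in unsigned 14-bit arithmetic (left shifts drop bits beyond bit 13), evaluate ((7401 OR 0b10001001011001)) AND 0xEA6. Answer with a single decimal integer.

3744

7401 = 01110011101001
0b10001001011001 = 10001001011001
→ OR → 11111011111001 = 16121
0xEA6 = 00111010100110
→ AND → 00111010100000 = 3744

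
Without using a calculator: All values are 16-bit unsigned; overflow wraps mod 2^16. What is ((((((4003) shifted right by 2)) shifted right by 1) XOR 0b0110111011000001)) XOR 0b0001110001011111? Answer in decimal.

4003 = 0000111110100011
→ shifted right by 2 → 0000001111101000 = 1000
→ shifted right by 1 → 0000000111110100 = 500
0b0110111011000001 = 0110111011000001
→ XOR → 0110111100110101 = 28469
0b0001110001011111 = 0001110001011111
→ XOR → 0111001101101010 = 29546

29546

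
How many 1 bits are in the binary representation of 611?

5

611 = 1001100011
Count the 1s: 1 + 1 + 1 + 1 + 1 = 5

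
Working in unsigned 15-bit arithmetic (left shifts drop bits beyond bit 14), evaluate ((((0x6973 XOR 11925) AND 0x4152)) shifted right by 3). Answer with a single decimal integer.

0x6973 = 110100101110011
11925 = 010111010010101
→ XOR → 100011111100110 = 18406
0x4152 = 100000101010010
→ AND → 100000101000010 = 16706
→ shifted right by 3 → 000100000101000 = 2088

2088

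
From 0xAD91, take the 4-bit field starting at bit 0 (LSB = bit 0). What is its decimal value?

v = 1010110110010001
Shift right by 0: 1010110110010001
Mask low 4 bits: 0001 = 1

1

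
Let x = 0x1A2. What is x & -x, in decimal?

2

x = 110100010 = 418
-x (two's complement) = …001011110
AND   = 000000010 = 2
(x & -x isolates the lowest set bit of x.)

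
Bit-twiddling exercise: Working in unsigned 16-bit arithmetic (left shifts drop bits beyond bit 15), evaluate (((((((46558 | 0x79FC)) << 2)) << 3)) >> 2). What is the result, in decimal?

12272

46558 = 1011010111011110
0x79FC = 0111100111111100
→ | → 1111110111111110 = 65022
→ << 2 (mod 2^16) → 1111011111111000 = 63480
→ << 3 (mod 2^16) → 1011111111000000 = 49088
→ >> 2 → 0010111111110000 = 12272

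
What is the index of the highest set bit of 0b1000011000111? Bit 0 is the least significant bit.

0b1000011000111 = 1000011000111
The topmost 1 is at position 12 (since 2^12 = 4096 ≤ 4295 < 8192).

12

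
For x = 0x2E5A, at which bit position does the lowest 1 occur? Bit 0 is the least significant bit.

0x2E5A = 10111001011010
Trailing zeros: 1, so the lowest set bit is bit 1 (value 2).

1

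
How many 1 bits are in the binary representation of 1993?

7

1993 = 11111001001
Count the 1s: 1 + 1 + 1 + 1 + 1 + 1 + 1 = 7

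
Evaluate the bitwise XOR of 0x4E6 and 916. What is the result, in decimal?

0x4E6 = 10011100110
916 = 01110010100
XOR → 11101110010 = 1906

1906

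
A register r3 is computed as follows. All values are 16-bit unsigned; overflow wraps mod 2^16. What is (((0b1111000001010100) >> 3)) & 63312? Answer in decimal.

5632

0b1111000001010100 = 1111000001010100
→ >> 3 → 0001111000001010 = 7690
63312 = 1111011101010000
→ & → 0001011000000000 = 5632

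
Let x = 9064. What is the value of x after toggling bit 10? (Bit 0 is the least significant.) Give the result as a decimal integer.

10088

x = 0010001101101000
bit 10 is currently 0; toggle it via x ^ (1 << 10) = x ^ 1024
→ 0010011101101000 = 10088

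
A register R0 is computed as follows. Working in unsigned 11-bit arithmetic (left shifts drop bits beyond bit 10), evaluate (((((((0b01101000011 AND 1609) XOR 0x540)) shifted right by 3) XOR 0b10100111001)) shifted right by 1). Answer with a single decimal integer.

0b01101000011 = 01101000011
1609 = 11001001001
→ AND → 01001000001 = 577
0x540 = 10101000000
→ XOR → 11100000001 = 1793
→ shifted right by 3 → 00011100000 = 224
0b10100111001 = 10100111001
→ XOR → 10111011001 = 1497
→ shifted right by 1 → 01011101100 = 748

748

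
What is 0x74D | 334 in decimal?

1871

0x74D = 11101001101
334 = 00101001110
 OR → 11101001111 = 1871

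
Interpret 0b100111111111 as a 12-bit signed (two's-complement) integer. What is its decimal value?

pattern = 100111111111 (MSB is 1 ⇒ negative)
Invert: 011000000000, add 1 → 011000000001 = 1537, so the value is -1537.
(Equivalently: 2559 - 2^12 = 2559 - 4096 = -1537.)

-1537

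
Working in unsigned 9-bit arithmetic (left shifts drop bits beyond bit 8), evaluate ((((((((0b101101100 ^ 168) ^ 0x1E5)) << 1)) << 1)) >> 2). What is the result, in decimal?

33

0b101101100 = 101101100
168 = 010101000
→ ^ → 111000100 = 452
0x1E5 = 111100101
→ ^ → 000100001 = 33
→ << 1 (mod 2^9) → 001000010 = 66
→ << 1 (mod 2^9) → 010000100 = 132
→ >> 2 → 000100001 = 33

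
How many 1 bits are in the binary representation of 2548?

2548 = 100111110100
Count the 1s: 1 + 1 + 1 + 1 + 1 + 1 + 1 = 7

7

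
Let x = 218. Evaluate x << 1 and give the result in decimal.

436

218 = 011011010
shift left by 1 → 110110100 = 436
(equivalently, 218 × 2^1 = 218 × 2)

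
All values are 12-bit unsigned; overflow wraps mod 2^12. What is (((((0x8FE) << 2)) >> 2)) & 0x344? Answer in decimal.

68

0x8FE = 100011111110
→ << 2 (mod 2^12) → 001111111000 = 1016
→ >> 2 → 000011111110 = 254
0x344 = 001101000100
→ & → 000001000100 = 68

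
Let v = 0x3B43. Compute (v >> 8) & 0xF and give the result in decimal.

v = 11101101000011
Shift right by 8: 111011
Mask low 4 bits: 1011 = 11

11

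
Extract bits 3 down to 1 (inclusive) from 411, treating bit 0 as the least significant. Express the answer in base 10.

v = 00110011011
Shift right by 1: 0011001101
Mask low 3 bits: 101 = 5

5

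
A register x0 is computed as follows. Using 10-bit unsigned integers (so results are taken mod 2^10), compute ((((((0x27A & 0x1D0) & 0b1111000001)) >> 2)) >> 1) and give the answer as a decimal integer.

0x27A = 1001111010
0x1D0 = 0111010000
→ & → 0001010000 = 80
0b1111000001 = 1111000001
→ & → 0001000000 = 64
→ >> 2 → 0000010000 = 16
→ >> 1 → 0000001000 = 8

8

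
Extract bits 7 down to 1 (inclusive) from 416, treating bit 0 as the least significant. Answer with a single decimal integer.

v = 0000110100000
Shift right by 1: 000011010000
Mask low 7 bits: 1010000 = 80

80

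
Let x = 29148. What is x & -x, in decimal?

4

x = 111000111011100 = 29148
-x (two's complement) = …000111000100100
AND   = 000000000000100 = 4
(x & -x isolates the lowest set bit of x.)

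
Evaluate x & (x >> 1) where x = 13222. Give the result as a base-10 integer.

x = 11001110100110 = 13222
x>>1 = 01100111010011
AND  = 01000110000010 = 4482
(x & (x >> 1) has a 1 wherever x has two consecutive 1 bits.)

4482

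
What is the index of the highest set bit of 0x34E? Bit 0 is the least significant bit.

9

0x34E = 1101001110
The topmost 1 is at position 9 (since 2^9 = 512 ≤ 846 < 1024).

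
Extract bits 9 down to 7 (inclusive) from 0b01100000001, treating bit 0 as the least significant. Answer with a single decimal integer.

v = 01100000001
Shift right by 7: 0110
Mask low 3 bits: 110 = 6

6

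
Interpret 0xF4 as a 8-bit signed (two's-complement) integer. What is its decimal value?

pattern = 11110100 (MSB is 1 ⇒ negative)
Invert: 00001011, add 1 → 00001100 = 12, so the value is -12.
(Equivalently: 244 - 2^8 = 244 - 256 = -12.)

-12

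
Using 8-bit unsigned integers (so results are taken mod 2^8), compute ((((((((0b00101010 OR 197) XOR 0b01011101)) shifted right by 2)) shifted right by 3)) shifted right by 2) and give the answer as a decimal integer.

0b00101010 = 00101010
197 = 11000101
→ OR → 11101111 = 239
0b01011101 = 01011101
→ XOR → 10110010 = 178
→ shifted right by 2 → 00101100 = 44
→ shifted right by 3 → 00000101 = 5
→ shifted right by 2 → 00000001 = 1

1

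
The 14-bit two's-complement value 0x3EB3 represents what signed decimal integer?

pattern = 11111010110011 (MSB is 1 ⇒ negative)
Invert: 00000101001100, add 1 → 00000101001101 = 333, so the value is -333.
(Equivalently: 16051 - 2^14 = 16051 - 16384 = -333.)

-333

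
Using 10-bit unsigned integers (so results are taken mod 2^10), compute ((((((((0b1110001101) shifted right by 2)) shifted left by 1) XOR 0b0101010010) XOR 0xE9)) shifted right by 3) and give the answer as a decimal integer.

15

0b1110001101 = 1110001101
→ shifted right by 2 → 0011100011 = 227
→ shifted left by 1 (mod 2^10) → 0111000110 = 454
0b0101010010 = 0101010010
→ XOR → 0010010100 = 148
0xE9 = 0011101001
→ XOR → 0001111101 = 125
→ shifted right by 3 → 0000001111 = 15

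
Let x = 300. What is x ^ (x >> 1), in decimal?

442

x = 100101100 = 300
x>>1 = 010010110
XOR  = 110111010 = 442
(x ^ (x >> 1) gives the standard binary-reflected Gray code of x.)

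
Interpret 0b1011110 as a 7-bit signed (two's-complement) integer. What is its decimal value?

-34

pattern = 1011110 (MSB is 1 ⇒ negative)
Invert: 0100001, add 1 → 0100010 = 34, so the value is -34.
(Equivalently: 94 - 2^7 = 94 - 128 = -34.)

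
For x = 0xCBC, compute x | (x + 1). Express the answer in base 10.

3261

x = 110010111100 = 3260
x + 1 = 110010111101
OR    = 110010111101 = 3261
(x | (x + 1) sets the lowest cleared bit.)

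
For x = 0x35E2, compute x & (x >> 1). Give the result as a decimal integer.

4320

x = 11010111100010 = 13794
x>>1 = 01101011110001
AND  = 01000011100000 = 4320
(x & (x >> 1) has a 1 wherever x has two consecutive 1 bits.)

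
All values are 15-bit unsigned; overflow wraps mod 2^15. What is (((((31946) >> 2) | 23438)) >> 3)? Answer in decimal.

3063

31946 = 111110011001010
→ >> 2 → 001111100110010 = 7986
23438 = 101101110001110
→ | → 101111110111110 = 24510
→ >> 3 → 000101111110111 = 3063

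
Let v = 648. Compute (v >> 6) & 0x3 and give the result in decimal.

v = 01010001000
Shift right by 6: 01010
Mask low 2 bits: 10 = 2

2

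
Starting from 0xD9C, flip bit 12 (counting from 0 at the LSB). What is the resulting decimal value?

7580

x = 00110110011100
bit 12 is currently 0; toggle it via x ^ (1 << 12) = x ^ 4096
→ 01110110011100 = 7580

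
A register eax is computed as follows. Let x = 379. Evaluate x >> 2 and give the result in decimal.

379 = 101111011
shift right by 2 → 001011110 = 94
(equivalently, floor(379 / 4))

94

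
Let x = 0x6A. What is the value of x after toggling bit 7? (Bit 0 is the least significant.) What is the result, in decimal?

x = 0001101010
bit 7 is currently 0; toggle it via x ^ (1 << 7) = x ^ 128
→ 0011101010 = 234

234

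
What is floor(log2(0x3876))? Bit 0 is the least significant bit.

0x3876 = 11100001110110
The topmost 1 is at position 13 (since 2^13 = 8192 ≤ 14454 < 16384).

13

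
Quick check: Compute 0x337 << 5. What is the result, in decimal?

26336

0x337 = 000001100110111
shift left by 5 → 110011011100000 = 26336
(equivalently, 823 × 2^5 = 823 × 32)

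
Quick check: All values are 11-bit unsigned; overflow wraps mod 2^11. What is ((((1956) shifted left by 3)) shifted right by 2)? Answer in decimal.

328

1956 = 11110100100
→ shifted left by 3 (mod 2^11) → 10100100000 = 1312
→ shifted right by 2 → 00101001000 = 328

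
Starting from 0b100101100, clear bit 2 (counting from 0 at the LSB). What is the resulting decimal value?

x = 100101100
bit 2 is currently 1; clear it via x & ~(1 << 2) = x & ~4
→ 100101000 = 296

296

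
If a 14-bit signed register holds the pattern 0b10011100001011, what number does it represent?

-6389

pattern = 10011100001011 (MSB is 1 ⇒ negative)
Invert: 01100011110100, add 1 → 01100011110101 = 6389, so the value is -6389.
(Equivalently: 9995 - 2^14 = 9995 - 16384 = -6389.)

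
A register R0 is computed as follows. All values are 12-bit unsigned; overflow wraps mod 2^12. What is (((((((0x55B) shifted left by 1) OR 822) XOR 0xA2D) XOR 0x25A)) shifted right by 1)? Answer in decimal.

0x55B = 010101011011
→ shifted left by 1 (mod 2^12) → 101010110110 = 2742
822 = 001100110110
→ OR → 101110110110 = 2998
0xA2D = 101000101101
→ XOR → 000110011011 = 411
0x25A = 001001011010
→ XOR → 001111000001 = 961
→ shifted right by 1 → 000111100000 = 480

480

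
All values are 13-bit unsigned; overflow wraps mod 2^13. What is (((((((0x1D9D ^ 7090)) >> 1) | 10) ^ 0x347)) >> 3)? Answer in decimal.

11

0x1D9D = 1110110011101
7090 = 1101110110010
→ ^ → 0011000101111 = 1583
→ >> 1 → 0001100010111 = 791
10 = 0000000001010
→ | → 0001100011111 = 799
0x347 = 0001101000111
→ ^ → 0000001011000 = 88
→ >> 3 → 0000000001011 = 11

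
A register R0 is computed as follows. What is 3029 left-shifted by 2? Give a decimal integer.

12116

3029 = 00101111010101
shift left by 2 → 10111101010100 = 12116
(equivalently, 3029 × 2^2 = 3029 × 4)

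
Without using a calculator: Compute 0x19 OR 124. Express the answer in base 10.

0x19 = 0011001
124 = 1111100
 OR → 1111101 = 125

125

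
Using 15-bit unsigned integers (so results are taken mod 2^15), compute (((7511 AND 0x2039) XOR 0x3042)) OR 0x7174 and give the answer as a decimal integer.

29047

7511 = 001110101010111
0x2039 = 010000000111001
→ AND → 000000000010001 = 17
0x3042 = 011000001000010
→ XOR → 011000001010011 = 12371
0x7174 = 111000101110100
→ OR → 111000101110111 = 29047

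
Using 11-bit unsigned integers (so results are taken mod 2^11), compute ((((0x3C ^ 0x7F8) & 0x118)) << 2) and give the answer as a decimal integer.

0x3C = 00000111100
0x7F8 = 11111111000
→ ^ → 11111000100 = 1988
0x118 = 00100011000
→ & → 00100000000 = 256
→ << 2 (mod 2^11) → 10000000000 = 1024

1024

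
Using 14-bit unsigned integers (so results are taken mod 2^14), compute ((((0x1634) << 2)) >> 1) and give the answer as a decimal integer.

0x1634 = 01011000110100
→ << 2 (mod 2^14) → 01100011010000 = 6352
→ >> 1 → 00110001101000 = 3176

3176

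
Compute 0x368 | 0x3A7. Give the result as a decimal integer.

0x368 = 1101101000
0x3A7 = 1110100111
 OR → 1111101111 = 1007

1007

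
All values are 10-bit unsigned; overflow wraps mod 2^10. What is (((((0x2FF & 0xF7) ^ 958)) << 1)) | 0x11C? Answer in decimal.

926

0x2FF = 1011111111
0xF7 = 0011110111
→ & → 0011110111 = 247
958 = 1110111110
→ ^ → 1101001001 = 841
→ << 1 (mod 2^10) → 1010010010 = 658
0x11C = 0100011100
→ | → 1110011110 = 926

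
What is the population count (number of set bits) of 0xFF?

0xFF = 11111111
Count the 1s: 1 + 1 + 1 + 1 + 1 + 1 + 1 + 1 = 8

8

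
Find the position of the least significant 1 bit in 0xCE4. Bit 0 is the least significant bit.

0xCE4 = 110011100100
Trailing zeros: 2, so the lowest set bit is bit 2 (value 4).

2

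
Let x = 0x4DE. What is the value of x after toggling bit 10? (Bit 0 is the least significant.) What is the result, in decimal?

x = 10011011110
bit 10 is currently 1; toggle it via x ^ (1 << 10) = x ^ 1024
→ 00011011110 = 222

222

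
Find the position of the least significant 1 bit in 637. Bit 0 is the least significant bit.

0

637 = 1001111101
Trailing zeros: 0, so the lowest set bit is bit 0 (value 1).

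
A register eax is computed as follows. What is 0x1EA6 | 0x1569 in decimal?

8175

0x1EA6 = 1111010100110
0x1569 = 1010101101001
 OR → 1111111101111 = 8175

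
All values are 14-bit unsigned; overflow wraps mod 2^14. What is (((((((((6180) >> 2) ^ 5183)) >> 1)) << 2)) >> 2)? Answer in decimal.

2331

6180 = 01100000100100
→ >> 2 → 00011000001001 = 1545
5183 = 01010000111111
→ ^ → 01001000110110 = 4662
→ >> 1 → 00100100011011 = 2331
→ << 2 (mod 2^14) → 10010001101100 = 9324
→ >> 2 → 00100100011011 = 2331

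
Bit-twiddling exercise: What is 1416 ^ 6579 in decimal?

7227

1416 = 0010110001000
6579 = 1100110110011
XOR → 1110000111011 = 7227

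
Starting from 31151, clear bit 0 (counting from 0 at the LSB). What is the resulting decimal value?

31150

x = 111100110101111
bit 0 is currently 1; clear it via x & ~(1 << 0) = x & ~1
→ 111100110101110 = 31150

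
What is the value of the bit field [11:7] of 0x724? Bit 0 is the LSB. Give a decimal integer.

v = 011100100100
Shift right by 7: 01110
Mask low 5 bits: 01110 = 14

14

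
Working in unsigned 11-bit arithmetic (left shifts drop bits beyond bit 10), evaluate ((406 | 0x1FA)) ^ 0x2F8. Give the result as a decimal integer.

406 = 00110010110
0x1FA = 00111111010
→ | → 00111111110 = 510
0x2F8 = 01011111000
→ ^ → 01100000110 = 774

774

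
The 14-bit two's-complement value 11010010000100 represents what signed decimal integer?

-2940

pattern = 11010010000100 (MSB is 1 ⇒ negative)
Invert: 00101101111011, add 1 → 00101101111100 = 2940, so the value is -2940.
(Equivalently: 13444 - 2^14 = 13444 - 16384 = -2940.)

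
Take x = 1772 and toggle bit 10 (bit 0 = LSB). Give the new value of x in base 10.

748

x = 00011011101100
bit 10 is currently 1; toggle it via x ^ (1 << 10) = x ^ 1024
→ 00001011101100 = 748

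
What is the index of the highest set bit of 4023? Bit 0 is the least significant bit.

11

4023 = 111110110111
The topmost 1 is at position 11 (since 2^11 = 2048 ≤ 4023 < 4096).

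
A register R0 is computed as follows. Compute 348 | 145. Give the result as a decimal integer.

348 = 101011100
145 = 010010001
 OR → 111011101 = 477

477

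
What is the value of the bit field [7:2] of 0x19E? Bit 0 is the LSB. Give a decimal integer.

v = 0110011110
Shift right by 2: 01100111
Mask low 6 bits: 100111 = 39

39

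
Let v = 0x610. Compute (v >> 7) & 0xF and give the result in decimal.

12

v = 011000010000
Shift right by 7: 01100
Mask low 4 bits: 1100 = 12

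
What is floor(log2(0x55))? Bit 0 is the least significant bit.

6

0x55 = 1010101
The topmost 1 is at position 6 (since 2^6 = 64 ≤ 85 < 128).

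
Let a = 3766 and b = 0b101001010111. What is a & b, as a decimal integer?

3766 = 111010110110
b = 101001010111
AND → 101000010110 = 2582

2582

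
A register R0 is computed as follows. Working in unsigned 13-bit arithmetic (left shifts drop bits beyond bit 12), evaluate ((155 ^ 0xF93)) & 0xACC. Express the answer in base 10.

2568

155 = 0000010011011
0xF93 = 0111110010011
→ ^ → 0111100001000 = 3848
0xACC = 0101011001100
→ & → 0101000001000 = 2568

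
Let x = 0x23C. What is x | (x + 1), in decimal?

x = 1000111100 = 572
x + 1 = 1000111101
OR    = 1000111101 = 573
(x | (x + 1) sets the lowest cleared bit.)

573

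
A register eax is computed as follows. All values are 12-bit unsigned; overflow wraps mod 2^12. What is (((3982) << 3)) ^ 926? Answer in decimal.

3982 = 111110001110
→ << 3 (mod 2^12) → 110001110000 = 3184
926 = 001110011110
→ ^ → 111111101110 = 4078

4078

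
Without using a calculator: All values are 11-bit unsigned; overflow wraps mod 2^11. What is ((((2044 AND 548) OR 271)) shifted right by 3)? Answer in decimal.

2044 = 11111111100
548 = 01000100100
→ AND → 01000100100 = 548
271 = 00100001111
→ OR → 01100101111 = 815
→ shifted right by 3 → 00001100101 = 101

101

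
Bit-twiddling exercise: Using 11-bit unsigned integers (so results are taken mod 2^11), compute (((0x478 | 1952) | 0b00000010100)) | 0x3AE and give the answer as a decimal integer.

0x478 = 10001111000
1952 = 11110100000
→ | → 11111111000 = 2040
0b00000010100 = 00000010100
→ | → 11111111100 = 2044
0x3AE = 01110101110
→ | → 11111111110 = 2046

2046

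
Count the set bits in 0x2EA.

6

0x2EA = 1011101010
Count the 1s: 1 + 1 + 1 + 1 + 1 + 1 = 6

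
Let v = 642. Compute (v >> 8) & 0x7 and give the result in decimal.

2

v = 01010000010
Shift right by 8: 010
Mask low 3 bits: 010 = 2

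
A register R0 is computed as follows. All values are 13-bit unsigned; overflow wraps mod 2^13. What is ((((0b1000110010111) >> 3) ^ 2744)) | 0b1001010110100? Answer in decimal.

0b1000110010111 = 1000110010111
→ >> 3 → 0001000110010 = 562
2744 = 0101010111000
→ ^ → 0100010001010 = 2186
0b1001010110100 = 1001010110100
→ | → 1101010111110 = 6846

6846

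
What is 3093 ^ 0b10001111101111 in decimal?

12282

3093 = 00110000010101
b = 10001111101111
XOR → 10111111111010 = 12282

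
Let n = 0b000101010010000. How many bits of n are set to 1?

4

n = 101010010000
Count the 1s: 1 + 1 + 1 + 1 = 4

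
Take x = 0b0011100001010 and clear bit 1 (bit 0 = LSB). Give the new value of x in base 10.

x = 0011100001010
bit 1 is currently 1; clear it via x & ~(1 << 1) = x & ~2
→ 0011100001000 = 1800

1800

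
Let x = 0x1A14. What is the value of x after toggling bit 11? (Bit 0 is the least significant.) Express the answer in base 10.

4628

x = 1101000010100
bit 11 is currently 1; toggle it via x ^ (1 << 11) = x ^ 2048
→ 1001000010100 = 4628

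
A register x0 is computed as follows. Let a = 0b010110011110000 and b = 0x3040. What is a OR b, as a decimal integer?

15600

a = 10110011110000
0x3040 = 11000001000000
 OR → 11110011110000 = 15600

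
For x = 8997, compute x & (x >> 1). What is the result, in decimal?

256

x = 10001100100101 = 8997
x>>1 = 01000110010010
AND  = 00000100000000 = 256
(x & (x >> 1) has a 1 wherever x has two consecutive 1 bits.)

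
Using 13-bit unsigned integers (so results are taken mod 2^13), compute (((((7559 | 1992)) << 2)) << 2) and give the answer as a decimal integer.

7408

7559 = 1110110000111
1992 = 0011111001000
→ | → 1111111001111 = 8143
→ << 2 (mod 2^13) → 1111100111100 = 7996
→ << 2 (mod 2^13) → 1110011110000 = 7408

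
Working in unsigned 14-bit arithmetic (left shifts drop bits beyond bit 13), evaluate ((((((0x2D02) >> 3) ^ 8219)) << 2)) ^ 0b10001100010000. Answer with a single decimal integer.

13820

0x2D02 = 10110100000010
→ >> 3 → 00010110100000 = 1440
8219 = 10000000011011
→ ^ → 10010110111011 = 9659
→ << 2 (mod 2^14) → 01011011101100 = 5868
0b10001100010000 = 10001100010000
→ ^ → 11010111111100 = 13820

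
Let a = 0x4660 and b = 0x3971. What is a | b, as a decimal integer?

0x4660 = 100011001100000
0x3971 = 011100101110001
 OR → 111111101110001 = 32625

32625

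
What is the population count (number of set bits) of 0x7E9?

8

0x7E9 = 11111101001
Count the 1s: 1 + 1 + 1 + 1 + 1 + 1 + 1 + 1 = 8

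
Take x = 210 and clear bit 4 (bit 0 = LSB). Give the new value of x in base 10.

x = 11010010
bit 4 is currently 1; clear it via x & ~(1 << 4) = x & ~16
→ 11000010 = 194

194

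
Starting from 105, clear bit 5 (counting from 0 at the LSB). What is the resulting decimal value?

x = 001101001
bit 5 is currently 1; clear it via x & ~(1 << 5) = x & ~32
→ 001001001 = 73

73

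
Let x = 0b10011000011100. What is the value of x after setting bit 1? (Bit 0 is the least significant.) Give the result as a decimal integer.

x = 10011000011100
bit 1 is currently 0; set it via x | (1 << 1) = x | 2
→ 10011000011110 = 9758

9758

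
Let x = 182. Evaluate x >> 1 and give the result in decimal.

182 = 10110110
shift right by 1 → 01011011 = 91
(equivalently, floor(182 / 2))

91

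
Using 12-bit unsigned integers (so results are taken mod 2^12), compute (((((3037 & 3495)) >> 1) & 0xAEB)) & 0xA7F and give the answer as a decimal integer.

66

3037 = 101111011101
3495 = 110110100111
→ & → 100110000101 = 2437
→ >> 1 → 010011000010 = 1218
0xAEB = 101011101011
→ & → 000011000010 = 194
0xA7F = 101001111111
→ & → 000001000010 = 66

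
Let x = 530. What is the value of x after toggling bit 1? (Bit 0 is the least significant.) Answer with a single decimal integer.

x = 01000010010
bit 1 is currently 1; toggle it via x ^ (1 << 1) = x ^ 2
→ 01000010000 = 528

528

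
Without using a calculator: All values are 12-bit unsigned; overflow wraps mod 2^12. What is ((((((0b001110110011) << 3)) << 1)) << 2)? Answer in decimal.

0b001110110011 = 001110110011
→ << 3 (mod 2^12) → 110110011000 = 3480
→ << 1 (mod 2^12) → 101100110000 = 2864
→ << 2 (mod 2^12) → 110011000000 = 3264

3264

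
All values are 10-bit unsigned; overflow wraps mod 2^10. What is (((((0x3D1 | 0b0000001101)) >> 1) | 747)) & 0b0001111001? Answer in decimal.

0x3D1 = 1111010001
0b0000001101 = 0000001101
→ | → 1111011101 = 989
→ >> 1 → 0111101110 = 494
747 = 1011101011
→ | → 1111101111 = 1007
0b0001111001 = 0001111001
→ & → 0001101001 = 105

105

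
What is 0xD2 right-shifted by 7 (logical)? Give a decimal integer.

1

0xD2 = 11010010
shift right by 7 → 00000001 = 1
(equivalently, floor(210 / 128))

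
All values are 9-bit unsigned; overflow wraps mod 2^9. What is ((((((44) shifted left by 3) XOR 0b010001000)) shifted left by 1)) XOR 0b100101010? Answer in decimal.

44 = 000101100
→ shifted left by 3 (mod 2^9) → 101100000 = 352
0b010001000 = 010001000
→ XOR → 111101000 = 488
→ shifted left by 1 (mod 2^9) → 111010000 = 464
0b100101010 = 100101010
→ XOR → 011111010 = 250

250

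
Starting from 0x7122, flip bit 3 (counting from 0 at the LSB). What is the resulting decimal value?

28970

x = 111000100100010
bit 3 is currently 0; toggle it via x ^ (1 << 3) = x ^ 8
→ 111000100101010 = 28970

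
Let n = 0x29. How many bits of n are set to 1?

0x29 = 101001
Count the 1s: 1 + 1 + 1 = 3

3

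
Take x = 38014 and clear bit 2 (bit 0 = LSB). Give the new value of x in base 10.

x = 1001010001111110
bit 2 is currently 1; clear it via x & ~(1 << 2) = x & ~4
→ 1001010001111010 = 38010

38010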